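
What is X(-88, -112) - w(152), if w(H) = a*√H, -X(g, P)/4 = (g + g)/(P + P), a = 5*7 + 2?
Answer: -22/7 - 74*√38 ≈ -459.31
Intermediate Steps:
a = 37 (a = 35 + 2 = 37)
X(g, P) = -4*g/P (X(g, P) = -4*(g + g)/(P + P) = -4*2*g/(2*P) = -4*2*g*1/(2*P) = -4*g/P)
w(H) = 37*√H
X(-88, -112) - w(152) = -4*(-88)/(-112) - 37*√152 = -4*(-88)*(-1/112) - 37*2*√38 = -22/7 - 74*√38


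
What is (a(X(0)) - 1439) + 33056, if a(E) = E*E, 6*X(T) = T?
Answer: 31617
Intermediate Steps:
X(T) = T/6
a(E) = E**2
(a(X(0)) - 1439) + 33056 = (((1/6)*0)**2 - 1439) + 33056 = (0**2 - 1439) + 33056 = (0 - 1439) + 33056 = -1439 + 33056 = 31617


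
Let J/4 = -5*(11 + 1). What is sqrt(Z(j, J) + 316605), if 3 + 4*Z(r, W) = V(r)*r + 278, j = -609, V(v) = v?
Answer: sqrt(409394) ≈ 639.84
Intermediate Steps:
J = -240 (J = 4*(-5*(11 + 1)) = 4*(-5*12) = 4*(-60) = -240)
Z(r, W) = 275/4 + r**2/4 (Z(r, W) = -3/4 + (r*r + 278)/4 = -3/4 + (r**2 + 278)/4 = -3/4 + (278 + r**2)/4 = -3/4 + (139/2 + r**2/4) = 275/4 + r**2/4)
sqrt(Z(j, J) + 316605) = sqrt((275/4 + (1/4)*(-609)**2) + 316605) = sqrt((275/4 + (1/4)*370881) + 316605) = sqrt((275/4 + 370881/4) + 316605) = sqrt(92789 + 316605) = sqrt(409394)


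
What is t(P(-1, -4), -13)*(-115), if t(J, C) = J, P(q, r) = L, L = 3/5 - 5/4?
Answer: 299/4 ≈ 74.750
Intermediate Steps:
L = -13/20 (L = 3*(⅕) - 5*¼ = ⅗ - 5/4 = -13/20 ≈ -0.65000)
P(q, r) = -13/20
t(P(-1, -4), -13)*(-115) = -13/20*(-115) = 299/4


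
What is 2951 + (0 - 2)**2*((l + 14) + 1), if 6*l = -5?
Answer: 9023/3 ≈ 3007.7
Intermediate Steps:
l = -5/6 (l = (1/6)*(-5) = -5/6 ≈ -0.83333)
2951 + (0 - 2)**2*((l + 14) + 1) = 2951 + (0 - 2)**2*((-5/6 + 14) + 1) = 2951 + (-2)**2*(79/6 + 1) = 2951 + 4*(85/6) = 2951 + 170/3 = 9023/3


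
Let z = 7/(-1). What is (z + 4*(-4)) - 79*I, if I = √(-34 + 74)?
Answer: -23 - 158*√10 ≈ -522.64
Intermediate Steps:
I = 2*√10 (I = √40 = 2*√10 ≈ 6.3246)
z = -7 (z = 7*(-1) = -7)
(z + 4*(-4)) - 79*I = (-7 + 4*(-4)) - 158*√10 = (-7 - 16) - 158*√10 = -23 - 158*√10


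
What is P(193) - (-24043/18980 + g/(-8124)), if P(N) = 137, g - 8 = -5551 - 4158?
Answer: 1320982037/9637095 ≈ 137.07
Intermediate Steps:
g = -9701 (g = 8 + (-5551 - 4158) = 8 - 9709 = -9701)
P(193) - (-24043/18980 + g/(-8124)) = 137 - (-24043/18980 - 9701/(-8124)) = 137 - (-24043*1/18980 - 9701*(-1/8124)) = 137 - (-24043/18980 + 9701/8124) = 137 - 1*(-700022/9637095) = 137 + 700022/9637095 = 1320982037/9637095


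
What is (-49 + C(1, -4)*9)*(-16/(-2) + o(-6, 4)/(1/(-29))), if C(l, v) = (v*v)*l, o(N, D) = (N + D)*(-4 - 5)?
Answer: -48830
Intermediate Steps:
o(N, D) = -9*D - 9*N (o(N, D) = (D + N)*(-9) = -9*D - 9*N)
C(l, v) = l*v² (C(l, v) = v²*l = l*v²)
(-49 + C(1, -4)*9)*(-16/(-2) + o(-6, 4)/(1/(-29))) = (-49 + (1*(-4)²)*9)*(-16/(-2) + (-9*4 - 9*(-6))/(1/(-29))) = (-49 + (1*16)*9)*(-16*(-½) + (-36 + 54)/(-1/29)) = (-49 + 16*9)*(8 + 18*(-29)) = (-49 + 144)*(8 - 522) = 95*(-514) = -48830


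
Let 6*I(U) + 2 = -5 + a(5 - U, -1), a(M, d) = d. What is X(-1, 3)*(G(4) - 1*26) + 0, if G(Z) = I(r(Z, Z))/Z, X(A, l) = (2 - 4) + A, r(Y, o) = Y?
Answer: 79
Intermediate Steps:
I(U) = -4/3 (I(U) = -⅓ + (-5 - 1)/6 = -⅓ + (⅙)*(-6) = -⅓ - 1 = -4/3)
X(A, l) = -2 + A
G(Z) = -4/(3*Z)
X(-1, 3)*(G(4) - 1*26) + 0 = (-2 - 1)*(-4/3/4 - 1*26) + 0 = -3*(-4/3*¼ - 26) + 0 = -3*(-⅓ - 26) + 0 = -3*(-79/3) + 0 = 79 + 0 = 79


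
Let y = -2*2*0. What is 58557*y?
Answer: 0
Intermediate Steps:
y = 0 (y = -4*0 = 0)
58557*y = 58557*0 = 0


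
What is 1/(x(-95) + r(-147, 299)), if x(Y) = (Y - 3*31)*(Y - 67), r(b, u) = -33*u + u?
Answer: 1/20888 ≈ 4.7874e-5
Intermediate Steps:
r(b, u) = -32*u
x(Y) = (-93 + Y)*(-67 + Y) (x(Y) = (Y - 93)*(-67 + Y) = (-93 + Y)*(-67 + Y))
1/(x(-95) + r(-147, 299)) = 1/((6231 + (-95)² - 160*(-95)) - 32*299) = 1/((6231 + 9025 + 15200) - 9568) = 1/(30456 - 9568) = 1/20888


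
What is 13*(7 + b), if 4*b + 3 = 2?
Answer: 351/4 ≈ 87.750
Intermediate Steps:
b = -¼ (b = -¾ + (¼)*2 = -¾ + ½ = -¼ ≈ -0.25000)
13*(7 + b) = 13*(7 - ¼) = 13*(27/4) = 351/4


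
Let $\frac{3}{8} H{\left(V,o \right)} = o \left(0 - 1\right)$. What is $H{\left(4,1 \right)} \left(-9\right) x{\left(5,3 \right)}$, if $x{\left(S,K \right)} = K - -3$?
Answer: $144$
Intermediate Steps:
$x{\left(S,K \right)} = 3 + K$ ($x{\left(S,K \right)} = K + 3 = 3 + K$)
$H{\left(V,o \right)} = - \frac{8 o}{3}$ ($H{\left(V,o \right)} = \frac{8 o \left(0 - 1\right)}{3} = \frac{8 o \left(-1\right)}{3} = \frac{8 \left(- o\right)}{3} = - \frac{8 o}{3}$)
$H{\left(4,1 \right)} \left(-9\right) x{\left(5,3 \right)} = \left(- \frac{8}{3}\right) 1 \left(-9\right) \left(3 + 3\right) = \left(- \frac{8}{3}\right) \left(-9\right) 6 = 24 \cdot 6 = 144$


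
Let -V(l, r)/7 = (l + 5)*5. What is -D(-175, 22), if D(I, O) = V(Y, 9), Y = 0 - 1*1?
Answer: 140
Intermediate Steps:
Y = -1 (Y = 0 - 1 = -1)
V(l, r) = -175 - 35*l (V(l, r) = -7*(l + 5)*5 = -7*(5 + l)*5 = -7*(25 + 5*l) = -175 - 35*l)
D(I, O) = -140 (D(I, O) = -175 - 35*(-1) = -175 + 35 = -140)
-D(-175, 22) = -1*(-140) = 140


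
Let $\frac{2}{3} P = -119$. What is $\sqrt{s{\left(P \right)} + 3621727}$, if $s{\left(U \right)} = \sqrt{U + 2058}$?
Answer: $\frac{\sqrt{14486908 + 2 \sqrt{7518}}}{2} \approx 1903.1$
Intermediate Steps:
$P = - \frac{357}{2}$ ($P = \frac{3}{2} \left(-119\right) = - \frac{357}{2} \approx -178.5$)
$s{\left(U \right)} = \sqrt{2058 + U}$
$\sqrt{s{\left(P \right)} + 3621727} = \sqrt{\sqrt{2058 - \frac{357}{2}} + 3621727} = \sqrt{\sqrt{\frac{3759}{2}} + 3621727} = \sqrt{\frac{\sqrt{7518}}{2} + 3621727} = \sqrt{3621727 + \frac{\sqrt{7518}}{2}}$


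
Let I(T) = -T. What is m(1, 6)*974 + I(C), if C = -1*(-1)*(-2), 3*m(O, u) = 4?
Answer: 3902/3 ≈ 1300.7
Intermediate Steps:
m(O, u) = 4/3 (m(O, u) = (1/3)*4 = 4/3)
C = -2 (C = 1*(-2) = -2)
m(1, 6)*974 + I(C) = (4/3)*974 - 1*(-2) = 3896/3 + 2 = 3902/3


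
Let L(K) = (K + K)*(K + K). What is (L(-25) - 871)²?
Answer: 2653641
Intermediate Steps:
L(K) = 4*K² (L(K) = (2*K)*(2*K) = 4*K²)
(L(-25) - 871)² = (4*(-25)² - 871)² = (4*625 - 871)² = (2500 - 871)² = 1629² = 2653641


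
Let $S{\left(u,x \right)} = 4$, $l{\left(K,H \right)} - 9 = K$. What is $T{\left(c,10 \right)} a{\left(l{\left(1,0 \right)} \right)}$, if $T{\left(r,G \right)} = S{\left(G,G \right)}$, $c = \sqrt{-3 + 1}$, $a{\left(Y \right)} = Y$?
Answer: $40$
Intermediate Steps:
$l{\left(K,H \right)} = 9 + K$
$c = i \sqrt{2}$ ($c = \sqrt{-2} = i \sqrt{2} \approx 1.4142 i$)
$T{\left(r,G \right)} = 4$
$T{\left(c,10 \right)} a{\left(l{\left(1,0 \right)} \right)} = 4 \left(9 + 1\right) = 4 \cdot 10 = 40$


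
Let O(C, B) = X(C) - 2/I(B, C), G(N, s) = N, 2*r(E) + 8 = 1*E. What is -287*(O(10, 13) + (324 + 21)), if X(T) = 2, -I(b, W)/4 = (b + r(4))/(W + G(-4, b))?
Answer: -1096340/11 ≈ -99667.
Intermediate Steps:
r(E) = -4 + E/2 (r(E) = -4 + (1*E)/2 = -4 + E/2)
I(b, W) = -4*(-2 + b)/(-4 + W) (I(b, W) = -4*(b + (-4 + (1/2)*4))/(W - 4) = -4*(b + (-4 + 2))/(-4 + W) = -4*(b - 2)/(-4 + W) = -4*(-2 + b)/(-4 + W))
O(C, B) = 2 - (-4 + C)/(2*(2 - B)) (O(C, B) = 2 - 2*(-4 + C)/(4*(2 - B)) = 2 - (-4 + C)/(2*(2 - B)))
-287*(O(10, 13) + (324 + 21)) = -287*((-12 + 10 + 4*13)/(2*(-2 + 13)) + (324 + 21)) = -287*((1/2)*(-12 + 10 + 52)/11 + 345) = -287*((1/2)*(1/11)*50 + 345) = -287*(25/11 + 345) = -287*3820/11 = -1096340/11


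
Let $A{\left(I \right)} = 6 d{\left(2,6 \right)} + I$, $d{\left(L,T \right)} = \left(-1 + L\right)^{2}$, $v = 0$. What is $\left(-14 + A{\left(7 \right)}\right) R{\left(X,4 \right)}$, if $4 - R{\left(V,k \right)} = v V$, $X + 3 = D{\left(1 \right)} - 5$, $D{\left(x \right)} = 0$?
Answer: $-4$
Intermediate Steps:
$X = -8$ ($X = -3 + \left(0 - 5\right) = -3 - 5 = -8$)
$R{\left(V,k \right)} = 4$ ($R{\left(V,k \right)} = 4 - 0 V = 4 - 0 = 4 + 0 = 4$)
$A{\left(I \right)} = 6 + I$ ($A{\left(I \right)} = 6 \left(-1 + 2\right)^{2} + I = 6 \cdot 1^{2} + I = 6 \cdot 1 + I = 6 + I$)
$\left(-14 + A{\left(7 \right)}\right) R{\left(X,4 \right)} = \left(-14 + \left(6 + 7\right)\right) 4 = \left(-14 + 13\right) 4 = \left(-1\right) 4 = -4$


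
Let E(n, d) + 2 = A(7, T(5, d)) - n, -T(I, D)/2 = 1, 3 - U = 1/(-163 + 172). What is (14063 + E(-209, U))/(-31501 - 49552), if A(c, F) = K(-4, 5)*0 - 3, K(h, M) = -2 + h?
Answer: -14267/81053 ≈ -0.17602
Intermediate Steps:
U = 26/9 (U = 3 - 1/(-163 + 172) = 3 - 1/9 = 3 - 1*⅑ = 3 - ⅑ = 26/9 ≈ 2.8889)
T(I, D) = -2 (T(I, D) = -2*1 = -2)
A(c, F) = -3 (A(c, F) = (-2 - 4)*0 - 3 = -6*0 - 3 = 0 - 3 = -3)
E(n, d) = -5 - n (E(n, d) = -2 + (-3 - n) = -5 - n)
(14063 + E(-209, U))/(-31501 - 49552) = (14063 + (-5 - 1*(-209)))/(-31501 - 49552) = (14063 + (-5 + 209))/(-81053) = (14063 + 204)*(-1/81053) = 14267*(-1/81053) = -14267/81053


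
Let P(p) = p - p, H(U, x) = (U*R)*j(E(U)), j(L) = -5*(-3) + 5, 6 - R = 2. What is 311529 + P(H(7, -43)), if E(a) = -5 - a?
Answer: 311529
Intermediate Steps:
R = 4 (R = 6 - 1*2 = 6 - 2 = 4)
j(L) = 20 (j(L) = 15 + 5 = 20)
H(U, x) = 80*U (H(U, x) = (U*4)*20 = (4*U)*20 = 80*U)
P(p) = 0
311529 + P(H(7, -43)) = 311529 + 0 = 311529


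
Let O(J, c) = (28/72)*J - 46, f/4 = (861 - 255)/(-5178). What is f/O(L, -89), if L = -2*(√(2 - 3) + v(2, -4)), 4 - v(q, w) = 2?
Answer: 1556208/158130079 - 25452*I/158130079 ≈ 0.0098413 - 0.00016096*I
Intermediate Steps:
v(q, w) = 2 (v(q, w) = 4 - 1*2 = 4 - 2 = 2)
f = -404/863 (f = 4*((861 - 255)/(-5178)) = 4*(606*(-1/5178)) = 4*(-101/863) = -404/863 ≈ -0.46813)
L = -4 - 2*I (L = -2*(√(2 - 3) + 2) = -2*(√(-1) + 2) = -2*(I + 2) = -2*(2 + I) = -4 - 2*I ≈ -4.0 - 2.0*I)
O(J, c) = -46 + 7*J/18 (O(J, c) = (28*(1/72))*J - 46 = 7*J/18 - 46 = -46 + 7*J/18)
f/O(L, -89) = -404/(863*(-46 + 7*(-4 - 2*I)/18)) = -404/(863*(-46 + (-14/9 - 7*I/9))) = -404*81*(-428/9 + 7*I/9)/183233/863 = -32724*(-428/9 + 7*I/9)/158130079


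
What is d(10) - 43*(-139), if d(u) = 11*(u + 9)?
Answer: 6186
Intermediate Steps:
d(u) = 99 + 11*u (d(u) = 11*(9 + u) = 99 + 11*u)
d(10) - 43*(-139) = (99 + 11*10) - 43*(-139) = (99 + 110) + 5977 = 209 + 5977 = 6186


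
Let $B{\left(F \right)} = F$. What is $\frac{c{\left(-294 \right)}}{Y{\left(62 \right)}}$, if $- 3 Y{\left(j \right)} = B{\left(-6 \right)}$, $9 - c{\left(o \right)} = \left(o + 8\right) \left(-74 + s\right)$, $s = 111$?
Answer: $\frac{10591}{2} \approx 5295.5$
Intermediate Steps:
$c{\left(o \right)} = -287 - 37 o$ ($c{\left(o \right)} = 9 - \left(o + 8\right) \left(-74 + 111\right) = 9 - \left(8 + o\right) 37 = 9 - \left(296 + 37 o\right) = -287 - 37 o$)
$Y{\left(j \right)} = 2$ ($Y{\left(j \right)} = \left(- \frac{1}{3}\right) \left(-6\right) = 2$)
$\frac{c{\left(-294 \right)}}{Y{\left(62 \right)}} = \frac{-287 - -10878}{2} = \left(-287 + 10878\right) \frac{1}{2} = 10591 \cdot \frac{1}{2} = \frac{10591}{2}$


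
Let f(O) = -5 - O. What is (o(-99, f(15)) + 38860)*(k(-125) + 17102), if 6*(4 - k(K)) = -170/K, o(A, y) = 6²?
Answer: 49900961968/75 ≈ 6.6535e+8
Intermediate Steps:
o(A, y) = 36
k(K) = 4 + 85/(3*K) (k(K) = 4 - (-85)/(3*K) = 4 + 85/(3*K))
(o(-99, f(15)) + 38860)*(k(-125) + 17102) = (36 + 38860)*((4 + (85/3)/(-125)) + 17102) = 38896*((4 + (85/3)*(-1/125)) + 17102) = 38896*((4 - 17/75) + 17102) = 38896*(283/75 + 17102) = 38896*(1282933/75) = 49900961968/75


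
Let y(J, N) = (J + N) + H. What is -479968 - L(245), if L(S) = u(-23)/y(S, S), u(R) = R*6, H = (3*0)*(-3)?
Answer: -117592091/245 ≈ -4.7997e+5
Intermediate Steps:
H = 0 (H = 0*(-3) = 0)
u(R) = 6*R
y(J, N) = J + N (y(J, N) = (J + N) + 0 = J + N)
L(S) = -69/S (L(S) = (6*(-23))/(S + S) = -138*1/(2*S) = -69/S)
-479968 - L(245) = -479968 - (-69)/245 = -479968 - 1*(-69/245) = -479968 + 69/245 = -117592091/245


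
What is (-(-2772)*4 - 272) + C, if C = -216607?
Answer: -205791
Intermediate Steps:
(-(-2772)*4 - 272) + C = (-(-2772)*4 - 272) - 216607 = (-99*(-112) - 272) - 216607 = (11088 - 272) - 216607 = 10816 - 216607 = -205791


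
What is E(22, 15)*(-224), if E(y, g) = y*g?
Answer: -73920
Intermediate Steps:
E(y, g) = g*y
E(22, 15)*(-224) = (15*22)*(-224) = 330*(-224) = -73920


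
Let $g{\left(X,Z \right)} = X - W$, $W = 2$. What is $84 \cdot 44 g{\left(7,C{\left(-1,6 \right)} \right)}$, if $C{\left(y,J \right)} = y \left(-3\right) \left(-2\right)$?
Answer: $18480$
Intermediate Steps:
$C{\left(y,J \right)} = 6 y$ ($C{\left(y,J \right)} = - 3 y \left(-2\right) = 6 y$)
$g{\left(X,Z \right)} = -2 + X$ ($g{\left(X,Z \right)} = X - 2 = -2 + X$)
$84 \cdot 44 g{\left(7,C{\left(-1,6 \right)} \right)} = 84 \cdot 44 \left(-2 + 7\right) = 3696 \cdot 5 = 18480$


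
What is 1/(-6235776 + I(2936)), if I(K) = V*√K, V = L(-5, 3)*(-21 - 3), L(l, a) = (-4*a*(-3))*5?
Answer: -5413/33706692288 + 5*√734/22471128192 ≈ -1.5456e-7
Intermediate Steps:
L(l, a) = 60*a (L(l, a) = (12*a)*5 = 60*a)
V = -4320 (V = (60*3)*(-21 - 3) = 180*(-24) = -4320)
I(K) = -4320*√K
1/(-6235776 + I(2936)) = 1/(-6235776 - 8640*√734)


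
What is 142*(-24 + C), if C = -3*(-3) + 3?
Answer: -1704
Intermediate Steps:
C = 12 (C = 9 + 3 = 12)
142*(-24 + C) = 142*(-24 + 12) = 142*(-12) = -1704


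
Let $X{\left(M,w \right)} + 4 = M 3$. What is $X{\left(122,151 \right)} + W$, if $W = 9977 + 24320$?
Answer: $34659$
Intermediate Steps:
$X{\left(M,w \right)} = -4 + 3 M$ ($X{\left(M,w \right)} = -4 + M 3 = -4 + 3 M$)
$W = 34297$
$X{\left(122,151 \right)} + W = \left(-4 + 3 \cdot 122\right) + 34297 = \left(-4 + 366\right) + 34297 = 362 + 34297 = 34659$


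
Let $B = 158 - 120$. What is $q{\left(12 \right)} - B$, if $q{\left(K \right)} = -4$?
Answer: $-42$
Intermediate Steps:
$B = 38$ ($B = 158 - 120 = 38$)
$q{\left(12 \right)} - B = -4 - 38 = -42$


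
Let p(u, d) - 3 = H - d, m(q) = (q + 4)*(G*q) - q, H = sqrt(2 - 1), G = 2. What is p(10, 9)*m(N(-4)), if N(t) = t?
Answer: -20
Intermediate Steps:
H = 1 (H = sqrt(1) = 1)
m(q) = -q + 2*q*(4 + q) (m(q) = (q + 4)*(2*q) - q = (4 + q)*(2*q) - q = 2*q*(4 + q) - q = -q + 2*q*(4 + q))
p(u, d) = 4 - d (p(u, d) = 3 + (1 - d) = 4 - d)
p(10, 9)*m(N(-4)) = (4 - 1*9)*(-4*(7 + 2*(-4))) = (4 - 9)*(-4*(7 - 8)) = -(-20)*(-1) = -5*4 = -20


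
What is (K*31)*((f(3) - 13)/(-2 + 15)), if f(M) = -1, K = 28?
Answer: -12152/13 ≈ -934.77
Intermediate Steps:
(K*31)*((f(3) - 13)/(-2 + 15)) = (28*31)*((-1 - 13)/(-2 + 15)) = 868*(-14/13) = -12152/13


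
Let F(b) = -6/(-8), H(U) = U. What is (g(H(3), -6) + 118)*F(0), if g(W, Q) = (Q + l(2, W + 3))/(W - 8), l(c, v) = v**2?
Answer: 84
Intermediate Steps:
g(W, Q) = (Q + (3 + W)**2)/(-8 + W) (g(W, Q) = (Q + (W + 3)**2)/(W - 8) = (Q + (3 + W)**2)/(-8 + W))
F(b) = 3/4 (F(b) = -6*(-1/8) = 3/4)
(g(H(3), -6) + 118)*F(0) = ((-6 + (3 + 3)**2)/(-8 + 3) + 118)*(3/4) = ((-6 + 6**2)/(-5) + 118)*(3/4) = (-(-6 + 36)/5 + 118)*(3/4) = (-1/5*30 + 118)*(3/4) = (-6 + 118)*(3/4) = 112*(3/4) = 84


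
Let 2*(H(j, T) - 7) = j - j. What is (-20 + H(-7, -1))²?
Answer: 169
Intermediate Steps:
H(j, T) = 7 (H(j, T) = 7 + (j - j)/2 = 7 + (½)*0 = 7 + 0 = 7)
(-20 + H(-7, -1))² = (-20 + 7)² = (-13)² = 169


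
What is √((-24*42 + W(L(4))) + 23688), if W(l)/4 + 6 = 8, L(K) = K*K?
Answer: 4*√1418 ≈ 150.63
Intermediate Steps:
L(K) = K²
W(l) = 8 (W(l) = -24 + 4*8 = -24 + 32 = 8)
√((-24*42 + W(L(4))) + 23688) = √((-24*42 + 8) + 23688) = √((-1008 + 8) + 23688) = √(-1000 + 23688) = √22688 = 4*√1418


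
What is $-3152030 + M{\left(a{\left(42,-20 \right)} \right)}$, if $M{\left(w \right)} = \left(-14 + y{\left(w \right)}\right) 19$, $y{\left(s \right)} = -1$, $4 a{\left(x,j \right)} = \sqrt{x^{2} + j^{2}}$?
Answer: $-3152315$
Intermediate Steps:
$a{\left(x,j \right)} = \frac{\sqrt{j^{2} + x^{2}}}{4}$ ($a{\left(x,j \right)} = \frac{\sqrt{x^{2} + j^{2}}}{4} = \frac{\sqrt{j^{2} + x^{2}}}{4}$)
$M{\left(w \right)} = -285$ ($M{\left(w \right)} = \left(-14 - 1\right) 19 = \left(-15\right) 19 = -285$)
$-3152030 + M{\left(a{\left(42,-20 \right)} \right)} = -3152030 - 285 = -3152315$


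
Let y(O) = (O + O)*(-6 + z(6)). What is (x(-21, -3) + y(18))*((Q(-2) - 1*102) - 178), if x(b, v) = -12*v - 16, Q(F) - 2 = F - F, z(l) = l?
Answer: -5560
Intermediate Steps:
Q(F) = 2 (Q(F) = 2 + (F - F) = 2 + 0 = 2)
x(b, v) = -16 - 12*v
y(O) = 0 (y(O) = (O + O)*(-6 + 6) = (2*O)*0 = 0)
(x(-21, -3) + y(18))*((Q(-2) - 1*102) - 178) = ((-16 - 12*(-3)) + 0)*((2 - 1*102) - 178) = ((-16 + 36) + 0)*((2 - 102) - 178) = (20 + 0)*(-100 - 178) = 20*(-278) = -5560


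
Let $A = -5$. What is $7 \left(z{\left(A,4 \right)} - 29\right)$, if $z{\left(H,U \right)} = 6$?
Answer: $-161$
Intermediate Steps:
$7 \left(z{\left(A,4 \right)} - 29\right) = 7 \left(6 - 29\right) = 7 \left(-23\right) = -161$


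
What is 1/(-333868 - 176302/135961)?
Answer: -19423/6484743350 ≈ -2.9952e-6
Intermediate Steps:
1/(-333868 - 176302/135961) = 1/(-333868 - 176302*1/135961) = 1/(-333868 - 25186/19423) = 1/(-6484743350/19423) = -19423/6484743350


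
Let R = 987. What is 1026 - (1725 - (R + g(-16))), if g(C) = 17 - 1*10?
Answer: 295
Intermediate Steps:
g(C) = 7 (g(C) = 17 - 10 = 7)
1026 - (1725 - (R + g(-16))) = 1026 - (1725 - (987 + 7)) = 1026 - (1725 - 1*994) = 1026 - (1725 - 994) = 1026 - 1*731 = 1026 - 731 = 295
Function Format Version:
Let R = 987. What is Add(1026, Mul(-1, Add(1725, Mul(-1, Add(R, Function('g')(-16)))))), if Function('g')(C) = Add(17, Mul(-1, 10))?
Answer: 295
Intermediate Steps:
Function('g')(C) = 7 (Function('g')(C) = Add(17, -10) = 7)
Add(1026, Mul(-1, Add(1725, Mul(-1, Add(R, Function('g')(-16)))))) = Add(1026, Mul(-1, Add(1725, Mul(-1, Add(987, 7))))) = Add(1026, Mul(-1, Add(1725, Mul(-1, 994)))) = Add(1026, Mul(-1, Add(1725, -994))) = Add(1026, Mul(-1, 731)) = Add(1026, -731) = 295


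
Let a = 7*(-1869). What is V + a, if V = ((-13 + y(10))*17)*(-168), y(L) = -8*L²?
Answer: 2308845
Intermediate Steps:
a = -13083
V = 2321928 (V = ((-13 - 8*10²)*17)*(-168) = ((-13 - 8*100)*17)*(-168) = ((-13 - 800)*17)*(-168) = -813*17*(-168) = -13821*(-168) = 2321928)
V + a = 2321928 - 13083 = 2308845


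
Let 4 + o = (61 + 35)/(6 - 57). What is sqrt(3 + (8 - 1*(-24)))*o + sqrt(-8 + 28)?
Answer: 2*sqrt(5) - 100*sqrt(35)/17 ≈ -30.328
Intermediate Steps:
o = -100/17 (o = -4 + (61 + 35)/(6 - 57) = -4 + 96/(-51) = -4 + 96*(-1/51) = -4 - 32/17 = -100/17 ≈ -5.8824)
sqrt(3 + (8 - 1*(-24)))*o + sqrt(-8 + 28) = sqrt(3 + (8 - 1*(-24)))*(-100/17) + sqrt(-8 + 28) = sqrt(3 + (8 + 24))*(-100/17) + sqrt(20) = sqrt(3 + 32)*(-100/17) + 2*sqrt(5) = sqrt(35)*(-100/17) + 2*sqrt(5) = -100*sqrt(35)/17 + 2*sqrt(5) = 2*sqrt(5) - 100*sqrt(35)/17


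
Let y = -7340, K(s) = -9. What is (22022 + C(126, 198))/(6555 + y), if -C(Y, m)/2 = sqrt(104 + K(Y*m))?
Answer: -22022/785 + 2*sqrt(95)/785 ≈ -28.029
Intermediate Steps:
C(Y, m) = -2*sqrt(95) (C(Y, m) = -2*sqrt(104 - 9) = -2*sqrt(95))
(22022 + C(126, 198))/(6555 + y) = (22022 - 2*sqrt(95))/(6555 - 7340) = (22022 - 2*sqrt(95))/(-785) = (22022 - 2*sqrt(95))*(-1/785) = -22022/785 + 2*sqrt(95)/785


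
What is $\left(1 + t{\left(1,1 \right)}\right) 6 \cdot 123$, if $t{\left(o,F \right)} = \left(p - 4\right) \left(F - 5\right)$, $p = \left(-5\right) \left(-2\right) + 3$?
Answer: $-25830$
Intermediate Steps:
$p = 13$ ($p = 10 + 3 = 13$)
$t{\left(o,F \right)} = -45 + 9 F$ ($t{\left(o,F \right)} = \left(13 - 4\right) \left(F - 5\right) = 9 \left(-5 + F\right) = -45 + 9 F$)
$\left(1 + t{\left(1,1 \right)}\right) 6 \cdot 123 = \left(1 + \left(-45 + 9 \cdot 1\right)\right) 6 \cdot 123 = \left(1 + \left(-45 + 9\right)\right) 6 \cdot 123 = \left(1 - 36\right) 6 \cdot 123 = \left(-35\right) 6 \cdot 123 = \left(-210\right) 123 = -25830$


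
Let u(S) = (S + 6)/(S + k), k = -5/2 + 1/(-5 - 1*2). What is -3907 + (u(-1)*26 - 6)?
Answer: -201383/51 ≈ -3948.7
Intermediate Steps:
k = -37/14 (k = -5*½ + 1/(-5 - 2) = -5/2 + 1/(-7) = -5/2 + 1*(-⅐) = -5/2 - ⅐ = -37/14 ≈ -2.6429)
u(S) = (6 + S)/(-37/14 + S) (u(S) = (S + 6)/(S - 37/14) = (6 + S)/(-37/14 + S))
-3907 + (u(-1)*26 - 6) = -3907 + ((14*(6 - 1)/(-37 + 14*(-1)))*26 - 6) = -3907 + ((14*5/(-37 - 14))*26 - 6) = -3907 + ((14*5/(-51))*26 - 6) = -3907 + ((14*(-1/51)*5)*26 - 6) = -3907 + (-70/51*26 - 6) = -3907 + (-1820/51 - 6) = -3907 - 2126/51 = -201383/51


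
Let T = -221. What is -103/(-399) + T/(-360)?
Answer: 41753/47880 ≈ 0.87203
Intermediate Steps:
-103/(-399) + T/(-360) = -103/(-399) - 221/(-360) = -103*(-1/399) - 221*(-1/360) = 103/399 + 221/360 = 41753/47880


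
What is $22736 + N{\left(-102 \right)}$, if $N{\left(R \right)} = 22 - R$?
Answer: $22860$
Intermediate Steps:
$22736 + N{\left(-102 \right)} = 22736 + \left(22 - -102\right) = 22736 + \left(22 + 102\right) = 22736 + 124 = 22860$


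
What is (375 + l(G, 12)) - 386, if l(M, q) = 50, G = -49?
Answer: 39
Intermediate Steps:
(375 + l(G, 12)) - 386 = (375 + 50) - 386 = 425 - 386 = 39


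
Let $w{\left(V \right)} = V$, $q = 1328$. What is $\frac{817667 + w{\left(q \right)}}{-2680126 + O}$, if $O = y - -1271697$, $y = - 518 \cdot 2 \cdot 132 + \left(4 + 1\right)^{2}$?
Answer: $- \frac{43105}{81324} \approx -0.53004$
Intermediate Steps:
$y = -136727$ ($y = \left(-518\right) 264 + 5^{2} = -136752 + 25 = -136727$)
$O = 1134970$ ($O = -136727 - -1271697 = -136727 + 1271697 = 1134970$)
$\frac{817667 + w{\left(q \right)}}{-2680126 + O} = \frac{817667 + 1328}{-2680126 + 1134970} = \frac{818995}{-1545156} = 818995 \left(- \frac{1}{1545156}\right) = - \frac{43105}{81324}$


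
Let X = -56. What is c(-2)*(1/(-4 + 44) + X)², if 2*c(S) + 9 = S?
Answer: -55144331/3200 ≈ -17233.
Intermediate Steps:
c(S) = -9/2 + S/2
c(-2)*(1/(-4 + 44) + X)² = (-9/2 + (½)*(-2))*(1/(-4 + 44) - 56)² = (-9/2 - 1)*(1/40 - 56)² = -11*(1/40 - 56)²/2 = -11*(-2239/40)²/2 = -11/2*5013121/1600 = -55144331/3200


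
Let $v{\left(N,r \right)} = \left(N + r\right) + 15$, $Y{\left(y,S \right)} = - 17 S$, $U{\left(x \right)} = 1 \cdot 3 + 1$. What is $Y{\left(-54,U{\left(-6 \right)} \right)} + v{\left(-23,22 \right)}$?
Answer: $-54$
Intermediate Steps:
$U{\left(x \right)} = 4$ ($U{\left(x \right)} = 3 + 1 = 4$)
$v{\left(N,r \right)} = 15 + N + r$
$Y{\left(-54,U{\left(-6 \right)} \right)} + v{\left(-23,22 \right)} = \left(-17\right) 4 + \left(15 - 23 + 22\right) = -68 + 14 = -54$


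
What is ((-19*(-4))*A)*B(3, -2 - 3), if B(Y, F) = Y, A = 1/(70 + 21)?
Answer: 228/91 ≈ 2.5055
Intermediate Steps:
A = 1/91 ≈ 0.010989
((-19*(-4))*A)*B(3, -2 - 3) = (-19*(-4)*(1/91))*3 = (76*(1/91))*3 = (76/91)*3 = 228/91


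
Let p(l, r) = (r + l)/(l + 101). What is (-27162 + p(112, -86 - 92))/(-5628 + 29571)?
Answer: -1928524/1699953 ≈ -1.1345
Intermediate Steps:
p(l, r) = (l + r)/(101 + l)
(-27162 + p(112, -86 - 92))/(-5628 + 29571) = (-27162 + (112 + (-86 - 92))/(101 + 112))/(-5628 + 29571) = (-27162 + (112 - 178)/213)/23943 = (-27162 + (1/213)*(-66))*(1/23943) = (-27162 - 22/71)*(1/23943) = -1928524/71*1/23943 = -1928524/1699953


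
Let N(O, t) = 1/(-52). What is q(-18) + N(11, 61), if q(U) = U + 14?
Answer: -209/52 ≈ -4.0192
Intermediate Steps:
q(U) = 14 + U
N(O, t) = -1/52
q(-18) + N(11, 61) = (14 - 18) - 1/52 = -4 - 1/52 = -209/52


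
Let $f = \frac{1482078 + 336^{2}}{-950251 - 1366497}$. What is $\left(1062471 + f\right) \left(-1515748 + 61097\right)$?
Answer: $- \frac{1790294240133836217}{1158374} \approx -1.5455 \cdot 10^{12}$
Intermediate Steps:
$f = - \frac{797487}{1158374}$ ($f = \frac{1482078 + 112896}{-2316748} = 1594974 \left(- \frac{1}{2316748}\right) = - \frac{797487}{1158374} \approx -0.68845$)
$\left(1062471 + f\right) \left(-1515748 + 61097\right) = \left(1062471 - \frac{797487}{1158374}\right) \left(-1515748 + 61097\right) = \frac{1230737984667}{1158374} \left(-1454651\right) = - \frac{1790294240133836217}{1158374}$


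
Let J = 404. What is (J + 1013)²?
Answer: 2007889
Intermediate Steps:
(J + 1013)² = (404 + 1013)² = 1417² = 2007889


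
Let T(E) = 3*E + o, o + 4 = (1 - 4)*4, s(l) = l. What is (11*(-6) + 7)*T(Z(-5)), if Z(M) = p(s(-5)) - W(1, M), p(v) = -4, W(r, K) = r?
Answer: 1829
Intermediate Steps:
o = -16 (o = -4 + (1 - 4)*4 = -4 - 3*4 = -4 - 12 = -16)
Z(M) = -5 (Z(M) = -4 - 1*1 = -4 - 1 = -5)
T(E) = -16 + 3*E (T(E) = 3*E - 16 = -16 + 3*E)
(11*(-6) + 7)*T(Z(-5)) = (11*(-6) + 7)*(-16 + 3*(-5)) = (-66 + 7)*(-16 - 15) = -59*(-31) = 1829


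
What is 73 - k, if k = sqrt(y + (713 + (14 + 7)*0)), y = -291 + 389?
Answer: 73 - sqrt(811) ≈ 44.522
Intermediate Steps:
y = 98
k = sqrt(811) (k = sqrt(98 + (713 + (14 + 7)*0)) = sqrt(98 + (713 + 21*0)) = sqrt(98 + (713 + 0)) = sqrt(98 + 713) = sqrt(811) ≈ 28.478)
73 - k = 73 - sqrt(811)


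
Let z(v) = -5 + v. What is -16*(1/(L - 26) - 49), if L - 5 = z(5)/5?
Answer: 16480/21 ≈ 784.76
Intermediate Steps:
L = 5 (L = 5 + (-5 + 5)/5 = 5 + 0*(1/5) = 5 + 0 = 5)
-16*(1/(L - 26) - 49) = -16*(1/(5 - 26) - 49) = -16*(1/(-21) - 49) = -16*(-1/21 - 49) = -16*(-1030/21) = 16480/21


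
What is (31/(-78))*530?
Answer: -8215/39 ≈ -210.64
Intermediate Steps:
(31/(-78))*530 = (31*(-1/78))*530 = -31/78*530 = -8215/39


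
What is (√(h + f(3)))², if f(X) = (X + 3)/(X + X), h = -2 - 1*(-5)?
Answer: 4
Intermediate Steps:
h = 3 (h = -2 + 5 = 3)
f(X) = (3 + X)/(2*X) (f(X) = (3 + X)/((2*X)) = (3 + X)*(1/(2*X)) = (3 + X)/(2*X))
(√(h + f(3)))² = (√(3 + (½)*(3 + 3)/3))² = (√(3 + (½)*(⅓)*6))² = (√(3 + 1))² = (√4)² = 2² = 4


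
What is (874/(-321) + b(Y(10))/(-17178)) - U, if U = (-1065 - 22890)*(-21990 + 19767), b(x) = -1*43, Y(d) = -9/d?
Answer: -32626522086771/612682 ≈ -5.3252e+7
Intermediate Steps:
b(x) = -43
U = 53251965 (U = -23955*(-2223) = 53251965)
(874/(-321) + b(Y(10))/(-17178)) - U = (874/(-321) - 43/(-17178)) - 1*53251965 = (874*(-1/321) - 43*(-1/17178)) - 53251965 = (-874/321 + 43/17178) - 53251965 = -1666641/612682 - 53251965 = -32626522086771/612682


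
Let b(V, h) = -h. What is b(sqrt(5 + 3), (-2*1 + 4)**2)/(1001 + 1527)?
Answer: -1/632 ≈ -0.0015823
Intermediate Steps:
b(sqrt(5 + 3), (-2*1 + 4)**2)/(1001 + 1527) = (-(-2*1 + 4)**2)/(1001 + 1527) = -(-2 + 4)**2/2528 = -1*2**2*(1/2528) = -1*4*(1/2528) = -4*1/2528 = -1/632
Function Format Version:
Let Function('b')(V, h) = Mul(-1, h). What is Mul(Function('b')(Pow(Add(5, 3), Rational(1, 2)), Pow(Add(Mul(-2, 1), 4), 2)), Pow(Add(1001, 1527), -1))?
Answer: Rational(-1, 632) ≈ -0.0015823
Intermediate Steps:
Mul(Function('b')(Pow(Add(5, 3), Rational(1, 2)), Pow(Add(Mul(-2, 1), 4), 2)), Pow(Add(1001, 1527), -1)) = Mul(Mul(-1, Pow(Add(Mul(-2, 1), 4), 2)), Pow(Add(1001, 1527), -1)) = Mul(Mul(-1, Pow(Add(-2, 4), 2)), Pow(2528, -1)) = Mul(Mul(-1, Pow(2, 2)), Rational(1, 2528)) = Mul(Mul(-1, 4), Rational(1, 2528)) = Mul(-4, Rational(1, 2528)) = Rational(-1, 632)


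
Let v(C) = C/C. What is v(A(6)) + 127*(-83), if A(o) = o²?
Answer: -10540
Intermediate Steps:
v(C) = 1
v(A(6)) + 127*(-83) = 1 + 127*(-83) = 1 - 10541 = -10540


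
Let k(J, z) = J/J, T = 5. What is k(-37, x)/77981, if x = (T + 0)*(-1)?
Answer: 1/77981 ≈ 1.2824e-5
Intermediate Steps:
x = -5 (x = (5 + 0)*(-1) = 5*(-1) = -5)
k(J, z) = 1
k(-37, x)/77981 = 1/77981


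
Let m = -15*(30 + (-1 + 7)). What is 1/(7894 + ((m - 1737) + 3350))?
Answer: 1/8967 ≈ 0.00011152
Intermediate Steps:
m = -540 (m = -15*(30 + 6) = -15*36 = -540)
1/(7894 + ((m - 1737) + 3350)) = 1/(7894 + ((-540 - 1737) + 3350)) = 1/(7894 + (-2277 + 3350)) = 1/(7894 + 1073) = 1/8967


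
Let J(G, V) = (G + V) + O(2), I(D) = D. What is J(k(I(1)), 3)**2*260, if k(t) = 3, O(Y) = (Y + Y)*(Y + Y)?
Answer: 125840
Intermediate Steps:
O(Y) = 4*Y**2 (O(Y) = (2*Y)*(2*Y) = 4*Y**2)
J(G, V) = 16 + G + V (J(G, V) = (G + V) + 4*2**2 = (G + V) + 4*4 = (G + V) + 16 = 16 + G + V)
J(k(I(1)), 3)**2*260 = (16 + 3 + 3)**2*260 = 22**2*260 = 484*260 = 125840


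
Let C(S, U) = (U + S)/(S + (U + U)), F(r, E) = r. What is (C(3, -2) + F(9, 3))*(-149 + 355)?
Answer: 1648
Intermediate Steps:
C(S, U) = (S + U)/(S + 2*U)
(C(3, -2) + F(9, 3))*(-149 + 355) = ((3 - 2)/(3 + 2*(-2)) + 9)*(-149 + 355) = (1/(3 - 4) + 9)*206 = (1/(-1) + 9)*206 = (-1*1 + 9)*206 = (-1 + 9)*206 = 8*206 = 1648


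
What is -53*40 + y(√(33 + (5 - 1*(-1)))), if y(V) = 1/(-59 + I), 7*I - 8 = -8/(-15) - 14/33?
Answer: -47210665/22269 ≈ -2120.0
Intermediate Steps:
I = 446/385 (I = 8/7 + (-8/(-15) - 14/33)/7 = 8/7 + (-8*(-1/15) - 14*1/33)/7 = 8/7 + (8/15 - 14/33)/7 = 8/7 + (⅐)*(6/55) = 8/7 + 6/385 = 446/385 ≈ 1.1584)
y(V) = -385/22269 (y(V) = 1/(-59 + 446/385) = 1/(-22269/385) = -385/22269)
-53*40 + y(√(33 + (5 - 1*(-1)))) = -53*40 - 385/22269 = -2120 - 385/22269 = -47210665/22269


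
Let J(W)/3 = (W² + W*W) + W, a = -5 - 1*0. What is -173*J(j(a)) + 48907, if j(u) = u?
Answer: 25552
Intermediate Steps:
a = -5 (a = -5 + 0 = -5)
J(W) = 3*W + 6*W² (J(W) = 3*((W² + W*W) + W) = 3*((W² + W²) + W) = 3*(2*W² + W) = 3*(W + 2*W²) = 3*W + 6*W²)
-173*J(j(a)) + 48907 = -519*(-5)*(1 + 2*(-5)) + 48907 = -519*(-5)*(1 - 10) + 48907 = -519*(-5)*(-9) + 48907 = -173*135 + 48907 = -23355 + 48907 = 25552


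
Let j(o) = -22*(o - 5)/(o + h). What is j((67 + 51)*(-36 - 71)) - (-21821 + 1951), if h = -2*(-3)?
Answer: 125240759/6310 ≈ 19848.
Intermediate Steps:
h = 6
j(o) = -22*(-5 + o)/(6 + o) (j(o) = -22*(o - 5)/(o + 6) = -22*(-5 + o)/(6 + o))
j((67 + 51)*(-36 - 71)) - (-21821 + 1951) = 22*(5 - (67 + 51)*(-36 - 71))/(6 + (67 + 51)*(-36 - 71)) - (-21821 + 1951) = 22*(5 - 118*(-107))/(6 + 118*(-107)) - 1*(-19870) = 22*(5 - 1*(-12626))/(6 - 12626) + 19870 = 22*(5 + 12626)/(-12620) + 19870 = 22*(-1/12620)*12631 + 19870 = -138941/6310 + 19870 = 125240759/6310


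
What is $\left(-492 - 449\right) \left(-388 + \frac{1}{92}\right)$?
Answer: $\frac{33588995}{92} \approx 3.651 \cdot 10^{5}$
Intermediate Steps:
$\left(-492 - 449\right) \left(-388 + \frac{1}{92}\right) = - 941 \left(-388 + \frac{1}{92}\right) = \left(-941\right) \left(- \frac{35695}{92}\right) = \frac{33588995}{92}$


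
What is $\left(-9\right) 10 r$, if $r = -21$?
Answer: $1890$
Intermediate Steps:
$\left(-9\right) 10 r = \left(-9\right) 10 \left(-21\right) = \left(-90\right) \left(-21\right) = 1890$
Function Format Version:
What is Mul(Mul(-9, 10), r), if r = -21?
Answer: 1890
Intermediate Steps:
Mul(Mul(-9, 10), r) = Mul(Mul(-9, 10), -21) = Mul(-90, -21) = 1890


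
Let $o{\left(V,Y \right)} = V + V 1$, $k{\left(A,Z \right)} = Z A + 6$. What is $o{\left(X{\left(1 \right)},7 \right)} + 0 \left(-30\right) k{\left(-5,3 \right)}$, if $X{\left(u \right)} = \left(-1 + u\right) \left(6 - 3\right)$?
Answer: $0$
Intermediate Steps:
$X{\left(u \right)} = -3 + 3 u$ ($X{\left(u \right)} = \left(-1 + u\right) 3 = -3 + 3 u$)
$k{\left(A,Z \right)} = 6 + A Z$ ($k{\left(A,Z \right)} = A Z + 6 = 6 + A Z$)
$o{\left(V,Y \right)} = 2 V$ ($o{\left(V,Y \right)} = V + V = 2 V$)
$o{\left(X{\left(1 \right)},7 \right)} + 0 \left(-30\right) k{\left(-5,3 \right)} = 2 \left(-3 + 3 \cdot 1\right) + 0 \left(-30\right) \left(6 - 15\right) = 2 \left(-3 + 3\right) + 0 \left(6 - 15\right) = 2 \cdot 0 + 0 \left(-9\right) = 0 + 0 = 0$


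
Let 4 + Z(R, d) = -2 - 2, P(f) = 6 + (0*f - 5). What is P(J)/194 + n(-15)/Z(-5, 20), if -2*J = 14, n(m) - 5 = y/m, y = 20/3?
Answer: -3941/6984 ≈ -0.56429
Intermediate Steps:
y = 20/3 (y = 20*(⅓) = 20/3 ≈ 6.6667)
n(m) = 5 + 20/(3*m)
J = -7 (J = -½*14 = -7)
P(f) = 1 (P(f) = 6 + (0 - 5) = 6 - 5 = 1)
Z(R, d) = -8 (Z(R, d) = -4 + (-2 - 2) = -4 - 4 = -8)
P(J)/194 + n(-15)/Z(-5, 20) = 1/194 + (5 + (20/3)/(-15))/(-8) = 1*(1/194) + (5 + (20/3)*(-1/15))*(-⅛) = 1/194 + (5 - 4/9)*(-⅛) = 1/194 + (41/9)*(-⅛) = 1/194 - 41/72 = -3941/6984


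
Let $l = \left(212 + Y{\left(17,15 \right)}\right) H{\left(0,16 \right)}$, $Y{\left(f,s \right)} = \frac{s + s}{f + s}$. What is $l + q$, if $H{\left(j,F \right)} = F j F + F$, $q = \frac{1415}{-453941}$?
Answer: $\frac{1546575572}{453941} \approx 3407.0$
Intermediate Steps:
$q = - \frac{1415}{453941}$ ($q = 1415 \left(- \frac{1}{453941}\right) = - \frac{1415}{453941} \approx -0.0031171$)
$H{\left(j,F \right)} = F + j F^{2}$ ($H{\left(j,F \right)} = j F^{2} + F = F + j F^{2}$)
$Y{\left(f,s \right)} = \frac{2 s}{f + s}$
$l = 3407$ ($l = \left(212 + 2 \cdot 15 \frac{1}{17 + 15}\right) 16 \left(1 + 16 \cdot 0\right) = \left(212 + 2 \cdot 15 \cdot \frac{1}{32}\right) 16 \left(1 + 0\right) = \left(212 + 2 \cdot 15 \cdot \frac{1}{32}\right) 16 \cdot 1 = \left(212 + \frac{15}{16}\right) 16 = \frac{3407}{16} \cdot 16 = 3407$)
$l + q = 3407 - \frac{1415}{453941} = \frac{1546575572}{453941}$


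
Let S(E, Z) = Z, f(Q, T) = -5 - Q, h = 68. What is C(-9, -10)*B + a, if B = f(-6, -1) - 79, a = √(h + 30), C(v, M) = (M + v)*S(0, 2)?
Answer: 2964 + 7*√2 ≈ 2973.9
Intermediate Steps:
C(v, M) = 2*M + 2*v (C(v, M) = (M + v)*2 = 2*M + 2*v)
a = 7*√2 (a = √(68 + 30) = √98 = 7*√2 ≈ 9.8995)
B = -78 (B = (-5 - 1*(-6)) - 79 = (-5 + 6) - 79 = 1 - 79 = -78)
C(-9, -10)*B + a = (2*(-10) + 2*(-9))*(-78) + 7*√2 = (-20 - 18)*(-78) + 7*√2 = -38*(-78) + 7*√2 = 2964 + 7*√2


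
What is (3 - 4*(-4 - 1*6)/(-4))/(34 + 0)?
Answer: -7/34 ≈ -0.20588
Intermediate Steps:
(3 - 4*(-4 - 1*6)/(-4))/(34 + 0) = (3 - 4*(-4 - 6)*(-1)/4)/34 = (3 - (-40)*(-1)/4)/34 = (3 - 4*5/2)/34 = (3 - 10)/34 = (1/34)*(-7) = -7/34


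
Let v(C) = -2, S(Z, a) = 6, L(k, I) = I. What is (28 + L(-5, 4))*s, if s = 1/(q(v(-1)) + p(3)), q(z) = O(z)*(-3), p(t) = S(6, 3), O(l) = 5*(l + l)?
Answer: 16/33 ≈ 0.48485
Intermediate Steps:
O(l) = 10*l (O(l) = 5*(2*l) = 10*l)
p(t) = 6
q(z) = -30*z (q(z) = (10*z)*(-3) = -30*z)
s = 1/66 (s = 1/(-30*(-2) + 6) = 1/(60 + 6) = 1/66 ≈ 0.015152)
(28 + L(-5, 4))*s = (28 + 4)*(1/66) = 32*(1/66) = 16/33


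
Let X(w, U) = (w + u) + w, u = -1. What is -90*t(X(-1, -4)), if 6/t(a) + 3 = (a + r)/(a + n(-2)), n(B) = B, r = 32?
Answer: 675/11 ≈ 61.364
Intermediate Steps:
X(w, U) = -1 + 2*w (X(w, U) = (w - 1) + w = (-1 + w) + w = -1 + 2*w)
t(a) = 6/(-3 + (32 + a)/(-2 + a)) (t(a) = 6/(-3 + (a + 32)/(a - 2)) = 6/(-3 + (32 + a)/(-2 + a)))
-90*t(X(-1, -4)) = -270*(2 - (-1 + 2*(-1)))/(-19 + (-1 + 2*(-1))) = -270*(2 - (-1 - 2))/(-19 + (-1 - 2)) = -270*(2 - 1*(-3))/(-19 - 3) = -270*(2 + 3)/(-22) = -270*(-1)*5/22 = -90*(-15/22) = 675/11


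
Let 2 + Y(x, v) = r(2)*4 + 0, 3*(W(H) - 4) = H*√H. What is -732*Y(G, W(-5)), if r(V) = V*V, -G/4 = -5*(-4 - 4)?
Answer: -10248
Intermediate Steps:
G = -160 (G = -(-20)*(-4 - 4) = -(-20)*(-8) = -4*40 = -160)
W(H) = 4 + H^(3/2)/3 (W(H) = 4 + (H*√H)/3 = 4 + H^(3/2)/3)
r(V) = V²
Y(x, v) = 14 (Y(x, v) = -2 + (2²*4 + 0) = -2 + (4*4 + 0) = -2 + (16 + 0) = -2 + 16 = 14)
-732*Y(G, W(-5)) = -732*14 = -10248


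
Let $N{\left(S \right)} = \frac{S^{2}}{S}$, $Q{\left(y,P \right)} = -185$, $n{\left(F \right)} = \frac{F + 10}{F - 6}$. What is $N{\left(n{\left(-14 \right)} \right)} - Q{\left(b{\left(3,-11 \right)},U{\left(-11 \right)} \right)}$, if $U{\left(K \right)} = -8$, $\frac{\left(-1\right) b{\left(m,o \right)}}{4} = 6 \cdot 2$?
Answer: $\frac{926}{5} \approx 185.2$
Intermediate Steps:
$b{\left(m,o \right)} = -48$ ($b{\left(m,o \right)} = - 4 \cdot 6 \cdot 2 = \left(-4\right) 12 = -48$)
$n{\left(F \right)} = \frac{10 + F}{-6 + F}$
$N{\left(S \right)} = S$
$N{\left(n{\left(-14 \right)} \right)} - Q{\left(b{\left(3,-11 \right)},U{\left(-11 \right)} \right)} = \frac{10 - 14}{-6 - 14} - -185 = \frac{1}{-20} \left(-4\right) + 185 = \left(- \frac{1}{20}\right) \left(-4\right) + 185 = \frac{1}{5} + 185 = \frac{926}{5}$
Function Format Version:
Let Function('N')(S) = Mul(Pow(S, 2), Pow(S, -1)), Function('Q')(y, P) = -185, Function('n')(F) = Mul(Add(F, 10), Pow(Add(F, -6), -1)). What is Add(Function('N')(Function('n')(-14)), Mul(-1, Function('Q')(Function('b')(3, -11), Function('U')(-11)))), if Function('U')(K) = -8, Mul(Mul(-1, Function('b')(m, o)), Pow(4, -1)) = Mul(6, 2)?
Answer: Rational(926, 5) ≈ 185.20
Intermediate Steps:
Function('b')(m, o) = -48 (Function('b')(m, o) = Mul(-4, Mul(6, 2)) = Mul(-4, 12) = -48)
Function('n')(F) = Mul(Pow(Add(-6, F), -1), Add(10, F)) (Function('n')(F) = Mul(Add(10, F), Pow(Add(-6, F), -1)) = Mul(Pow(Add(-6, F), -1), Add(10, F)))
Function('N')(S) = S
Add(Function('N')(Function('n')(-14)), Mul(-1, Function('Q')(Function('b')(3, -11), Function('U')(-11)))) = Add(Mul(Pow(Add(-6, -14), -1), Add(10, -14)), Mul(-1, -185)) = Add(Mul(Pow(-20, -1), -4), 185) = Add(Mul(Rational(-1, 20), -4), 185) = Add(Rational(1, 5), 185) = Rational(926, 5)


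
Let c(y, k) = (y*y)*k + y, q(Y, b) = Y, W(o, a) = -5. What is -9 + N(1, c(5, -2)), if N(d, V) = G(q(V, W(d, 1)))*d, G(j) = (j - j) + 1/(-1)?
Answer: -10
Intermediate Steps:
G(j) = -1 (G(j) = 0 - 1 = -1)
c(y, k) = y + k*y² (c(y, k) = y²*k + y = k*y² + y = y + k*y²)
N(d, V) = -d
-9 + N(1, c(5, -2)) = -9 - 1*1 = -9 - 1 = -10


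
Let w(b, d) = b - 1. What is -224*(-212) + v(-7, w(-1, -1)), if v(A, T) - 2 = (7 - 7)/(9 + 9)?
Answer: 47490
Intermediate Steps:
w(b, d) = -1 + b
v(A, T) = 2 (v(A, T) = 2 + (7 - 7)/(9 + 9) = 2 + 0/18 = 2 + 0*(1/18) = 2 + 0 = 2)
-224*(-212) + v(-7, w(-1, -1)) = -224*(-212) + 2 = 47488 + 2 = 47490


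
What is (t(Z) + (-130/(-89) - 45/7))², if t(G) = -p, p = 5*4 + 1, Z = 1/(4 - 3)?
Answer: 261727684/388129 ≈ 674.33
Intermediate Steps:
Z = 1 (Z = 1/1 = 1)
p = 21 (p = 20 + 1 = 21)
t(G) = -21 (t(G) = -1*21 = -21)
(t(Z) + (-130/(-89) - 45/7))² = (-21 + (-130/(-89) - 45/7))² = (-21 + (-130*(-1/89) - 45*⅐))² = (-21 + (130/89 - 45/7))² = (-21 - 3095/623)² = (-16178/623)² = 261727684/388129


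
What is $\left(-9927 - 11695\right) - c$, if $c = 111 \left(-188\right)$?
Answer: $-754$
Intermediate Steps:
$c = -20868$
$\left(-9927 - 11695\right) - c = \left(-9927 - 11695\right) - -20868 = -21622 + 20868 = -754$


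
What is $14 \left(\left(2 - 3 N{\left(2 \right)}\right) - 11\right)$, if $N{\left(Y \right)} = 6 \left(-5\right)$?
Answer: $1134$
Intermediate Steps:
$N{\left(Y \right)} = -30$
$14 \left(\left(2 - 3 N{\left(2 \right)}\right) - 11\right) = 14 \left(\left(2 - -90\right) - 11\right) = 14 \left(\left(2 + 90\right) - 11\right) = 14 \left(92 - 11\right) = 14 \cdot 81 = 1134$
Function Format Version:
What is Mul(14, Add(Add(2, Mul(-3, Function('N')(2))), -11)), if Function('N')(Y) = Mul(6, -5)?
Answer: 1134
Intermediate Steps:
Function('N')(Y) = -30
Mul(14, Add(Add(2, Mul(-3, Function('N')(2))), -11)) = Mul(14, Add(Add(2, Mul(-3, -30)), -11)) = Mul(14, Add(Add(2, 90), -11)) = Mul(14, Add(92, -11)) = Mul(14, 81) = 1134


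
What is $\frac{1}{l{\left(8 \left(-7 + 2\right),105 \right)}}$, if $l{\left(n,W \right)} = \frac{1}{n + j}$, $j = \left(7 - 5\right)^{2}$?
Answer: $-36$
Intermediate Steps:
$j = 4$ ($j = 2^{2} = 4$)
$l{\left(n,W \right)} = \frac{1}{4 + n}$ ($l{\left(n,W \right)} = \frac{1}{n + 4} = \frac{1}{4 + n}$)
$\frac{1}{l{\left(8 \left(-7 + 2\right),105 \right)}} = \frac{1}{\frac{1}{4 + 8 \left(-7 + 2\right)}} = \frac{1}{\frac{1}{4 + 8 \left(-5\right)}} = \frac{1}{\frac{1}{4 - 40}} = \frac{1}{\frac{1}{-36}} = \frac{1}{- \frac{1}{36}} = -36$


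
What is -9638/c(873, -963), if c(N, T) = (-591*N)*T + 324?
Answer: -9638/496853433 ≈ -1.9398e-5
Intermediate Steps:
c(N, T) = 324 - 591*N*T (c(N, T) = -591*N*T + 324 = 324 - 591*N*T)
-9638/c(873, -963) = -9638/(324 - 591*873*(-963)) = -9638/(324 + 496853109) = -9638/496853433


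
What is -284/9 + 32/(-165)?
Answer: -15716/495 ≈ -31.749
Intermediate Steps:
-284/9 + 32/(-165) = -284*1/9 + 32*(-1/165) = -284/9 - 32/165 = -15716/495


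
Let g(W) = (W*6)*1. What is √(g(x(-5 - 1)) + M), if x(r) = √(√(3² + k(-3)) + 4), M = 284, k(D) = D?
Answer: √(284 + 6*√(4 + √6)) ≈ 17.298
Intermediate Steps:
x(r) = √(4 + √6) (x(r) = √(√(3² - 3) + 4) = √(√(9 - 3) + 4) = √(√6 + 4) = √(4 + √6))
g(W) = 6*W (g(W) = (6*W)*1 = 6*W)
√(g(x(-5 - 1)) + M) = √(6*√(4 + √6) + 284) = √(284 + 6*√(4 + √6))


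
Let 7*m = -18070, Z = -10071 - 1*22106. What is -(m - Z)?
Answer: -207169/7 ≈ -29596.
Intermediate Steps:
Z = -32177 (Z = -10071 - 22106 = -32177)
m = -18070/7 (m = (⅐)*(-18070) = -18070/7 ≈ -2581.4)
-(m - Z) = -(-18070/7 - 1*(-32177)) = -(-18070/7 + 32177) = -1*207169/7 = -207169/7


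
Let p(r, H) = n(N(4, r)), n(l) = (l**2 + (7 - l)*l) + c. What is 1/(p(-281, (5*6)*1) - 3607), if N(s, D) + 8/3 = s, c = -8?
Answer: -3/10817 ≈ -0.00027734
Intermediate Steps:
N(s, D) = -8/3 + s
n(l) = -8 + l**2 + l*(7 - l) (n(l) = (l**2 + (7 - l)*l) - 8 = (l**2 + l*(7 - l)) - 8 = -8 + l**2 + l*(7 - l))
p(r, H) = 4/3 (p(r, H) = -8 + 7*(-8/3 + 4) = -8 + 7*(4/3) = -8 + 28/3 = 4/3)
1/(p(-281, (5*6)*1) - 3607) = 1/(4/3 - 3607) = 1/(-10817/3) = -3/10817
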